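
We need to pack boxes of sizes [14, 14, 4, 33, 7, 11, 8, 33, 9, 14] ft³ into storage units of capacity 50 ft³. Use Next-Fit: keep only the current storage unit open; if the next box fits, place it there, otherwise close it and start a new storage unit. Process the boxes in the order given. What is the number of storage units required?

5 storage units

14 ft³ → storage unit 1 (remaining 36 ft³)
14 ft³ → storage unit 1 (remaining 22 ft³)
4 ft³ → storage unit 1 (remaining 18 ft³)
33 ft³ → storage unit 2 (remaining 17 ft³)
7 ft³ → storage unit 2 (remaining 10 ft³)
11 ft³ → storage unit 3 (remaining 39 ft³)
8 ft³ → storage unit 3 (remaining 31 ft³)
33 ft³ → storage unit 4 (remaining 17 ft³)
9 ft³ → storage unit 4 (remaining 8 ft³)
14 ft³ → storage unit 5 (remaining 36 ft³)
Final storage units: [14,14,4] [33,7] [11,8] [33,9] [14].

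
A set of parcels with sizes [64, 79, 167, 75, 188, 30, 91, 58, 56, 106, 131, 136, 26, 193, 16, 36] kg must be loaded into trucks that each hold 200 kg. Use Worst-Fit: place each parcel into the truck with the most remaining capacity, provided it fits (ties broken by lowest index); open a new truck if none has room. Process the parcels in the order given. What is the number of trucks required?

Put 64 kg in truck 1; 136 kg remain.
Put 79 kg in truck 1; 57 kg remain.
Put 167 kg in truck 2; 33 kg remain.
Put 75 kg in truck 3; 125 kg remain.
Put 188 kg in truck 4; 12 kg remain.
Put 30 kg in truck 3; 95 kg remain.
Put 91 kg in truck 3; 4 kg remain.
Put 58 kg in truck 5; 142 kg remain.
Put 56 kg in truck 5; 86 kg remain.
Put 106 kg in truck 6; 94 kg remain.
Put 131 kg in truck 7; 69 kg remain.
Put 136 kg in truck 8; 64 kg remain.
Put 26 kg in truck 6; 68 kg remain.
Put 193 kg in truck 9; 7 kg remain.
Put 16 kg in truck 5; 70 kg remain.
Put 36 kg in truck 5; 34 kg remain.
Final trucks: [64,79] [167] [75,30,91] [188] [58,56,16,36] [106,26] [131] [136] [193].

9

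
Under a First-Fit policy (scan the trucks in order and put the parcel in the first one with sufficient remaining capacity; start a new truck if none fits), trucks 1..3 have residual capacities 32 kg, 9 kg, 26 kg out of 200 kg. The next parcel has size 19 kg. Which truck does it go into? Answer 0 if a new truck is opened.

1

Trucks with room: truck 1 (32 kg), truck 3 (26 kg).
The first with room is truck 1.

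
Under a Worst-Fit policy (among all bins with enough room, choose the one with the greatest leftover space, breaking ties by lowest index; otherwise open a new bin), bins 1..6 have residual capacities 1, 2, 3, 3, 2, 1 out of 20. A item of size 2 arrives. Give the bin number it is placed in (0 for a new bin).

3

Bins with room: bin 2 (2), bin 3 (3), bin 4 (3), bin 5 (2).
Most room is bin 3 with 3 free.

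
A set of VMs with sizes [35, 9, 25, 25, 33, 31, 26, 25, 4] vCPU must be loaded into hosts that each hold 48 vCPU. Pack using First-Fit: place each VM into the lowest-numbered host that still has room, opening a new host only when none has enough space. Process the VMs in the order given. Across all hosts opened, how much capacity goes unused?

35 vCPU → host 1 (remaining 13 vCPU)
9 vCPU → host 1 (remaining 4 vCPU)
25 vCPU → host 2 (remaining 23 vCPU)
25 vCPU → host 3 (remaining 23 vCPU)
33 vCPU → host 4 (remaining 15 vCPU)
31 vCPU → host 5 (remaining 17 vCPU)
26 vCPU → host 6 (remaining 22 vCPU)
25 vCPU → host 7 (remaining 23 vCPU)
4 vCPU → host 1 (remaining 0 vCPU)
7 hosts × 48 vCPU = 336 vCPU; used 213 vCPU; unused 123 vCPU.

123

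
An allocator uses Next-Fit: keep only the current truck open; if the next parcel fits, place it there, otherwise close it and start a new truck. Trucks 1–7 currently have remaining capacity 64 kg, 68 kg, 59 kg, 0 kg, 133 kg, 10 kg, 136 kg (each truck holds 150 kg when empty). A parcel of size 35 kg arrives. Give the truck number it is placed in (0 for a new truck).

7

Next-Fit only looks at truck 7, which has 136 kg free.
35 kg fits there.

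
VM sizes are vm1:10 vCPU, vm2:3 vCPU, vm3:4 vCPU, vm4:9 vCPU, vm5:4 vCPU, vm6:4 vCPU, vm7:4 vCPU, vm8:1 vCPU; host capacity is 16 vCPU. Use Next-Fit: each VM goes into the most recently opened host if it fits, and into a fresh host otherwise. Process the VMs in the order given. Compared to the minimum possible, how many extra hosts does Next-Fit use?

0

Next-Fit: [10,3] [4,9] [4,4,4,1] → 3 hosts.
Total size 39 vCPU; any packing needs at least ⌈39/16⌉ = 3 hosts.
So 3 is already optimal.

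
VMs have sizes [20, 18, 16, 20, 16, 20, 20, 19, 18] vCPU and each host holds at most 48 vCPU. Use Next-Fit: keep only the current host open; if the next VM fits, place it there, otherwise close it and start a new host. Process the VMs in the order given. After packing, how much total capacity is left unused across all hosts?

73

Put 20 vCPU in host 1; 28 vCPU remain.
Put 18 vCPU in host 1; 10 vCPU remain.
Put 16 vCPU in host 2; 32 vCPU remain.
Put 20 vCPU in host 2; 12 vCPU remain.
Put 16 vCPU in host 3; 32 vCPU remain.
Put 20 vCPU in host 3; 12 vCPU remain.
Put 20 vCPU in host 4; 28 vCPU remain.
Put 19 vCPU in host 4; 9 vCPU remain.
Put 18 vCPU in host 5; 30 vCPU remain.
5 hosts × 48 vCPU = 240 vCPU; used 167 vCPU; unused 73 vCPU.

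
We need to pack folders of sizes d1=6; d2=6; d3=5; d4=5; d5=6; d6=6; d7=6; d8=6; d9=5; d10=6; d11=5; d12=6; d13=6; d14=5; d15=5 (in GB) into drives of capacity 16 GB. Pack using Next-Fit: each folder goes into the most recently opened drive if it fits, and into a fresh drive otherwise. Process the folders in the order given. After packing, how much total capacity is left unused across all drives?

28

drive 1: place d1 (6 GB), 10 GB left
drive 1: place d2 (6 GB), 4 GB left
drive 2: place d3 (5 GB), 11 GB left
drive 2: place d4 (5 GB), 6 GB left
drive 2: place d5 (6 GB), 0 GB left
drive 3: place d6 (6 GB), 10 GB left
drive 3: place d7 (6 GB), 4 GB left
drive 4: place d8 (6 GB), 10 GB left
drive 4: place d9 (5 GB), 5 GB left
drive 5: place d10 (6 GB), 10 GB left
drive 5: place d11 (5 GB), 5 GB left
drive 6: place d12 (6 GB), 10 GB left
drive 6: place d13 (6 GB), 4 GB left
drive 7: place d14 (5 GB), 11 GB left
drive 7: place d15 (5 GB), 6 GB left
7 drives × 16 GB = 112 GB; used 84 GB; unused 28 GB.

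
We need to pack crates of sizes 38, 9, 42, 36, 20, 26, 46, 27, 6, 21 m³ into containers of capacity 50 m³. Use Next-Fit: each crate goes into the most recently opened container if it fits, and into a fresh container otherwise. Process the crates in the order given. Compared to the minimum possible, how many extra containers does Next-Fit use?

1

Next-Fit: [38,9] [42] [36] [20,26] [46] [27,6] [21] → 7 containers.
Total size 271 m³; any packing needs at least ⌈271/50⌉ = 6 containers.
An optimal packing achieves that bound: [46] [42,6] [38,9] [36] [27,21] [26,20] → 6 containers.
Excess: 7 − 6 = 1.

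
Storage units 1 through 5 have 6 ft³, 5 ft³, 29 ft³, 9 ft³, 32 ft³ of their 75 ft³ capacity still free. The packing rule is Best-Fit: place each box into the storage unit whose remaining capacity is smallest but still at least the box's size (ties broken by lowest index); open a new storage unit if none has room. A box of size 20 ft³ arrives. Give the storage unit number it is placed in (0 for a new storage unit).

3

Storage units with room: storage unit 3 (29 ft³), storage unit 5 (32 ft³).
Tightest fit is storage unit 3 with 29 ft³ free.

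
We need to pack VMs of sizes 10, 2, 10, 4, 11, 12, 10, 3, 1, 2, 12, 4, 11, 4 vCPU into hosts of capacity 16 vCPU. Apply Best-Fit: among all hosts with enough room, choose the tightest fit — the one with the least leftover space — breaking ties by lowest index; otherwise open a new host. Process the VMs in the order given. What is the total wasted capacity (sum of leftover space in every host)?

10 vCPU → host 1 (remaining 6 vCPU)
2 vCPU → host 1 (remaining 4 vCPU)
10 vCPU → host 2 (remaining 6 vCPU)
4 vCPU → host 1 (remaining 0 vCPU)
11 vCPU → host 3 (remaining 5 vCPU)
12 vCPU → host 4 (remaining 4 vCPU)
10 vCPU → host 5 (remaining 6 vCPU)
3 vCPU → host 4 (remaining 1 vCPU)
1 vCPU → host 4 (remaining 0 vCPU)
2 vCPU → host 3 (remaining 3 vCPU)
12 vCPU → host 6 (remaining 4 vCPU)
4 vCPU → host 6 (remaining 0 vCPU)
11 vCPU → host 7 (remaining 5 vCPU)
4 vCPU → host 7 (remaining 1 vCPU)
7 hosts × 16 vCPU = 112 vCPU; used 96 vCPU; unused 16 vCPU.

16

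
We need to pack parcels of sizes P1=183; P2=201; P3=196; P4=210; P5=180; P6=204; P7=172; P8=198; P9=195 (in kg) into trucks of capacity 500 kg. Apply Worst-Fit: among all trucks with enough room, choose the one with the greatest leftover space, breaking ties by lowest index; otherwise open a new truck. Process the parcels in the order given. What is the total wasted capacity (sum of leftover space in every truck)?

761

truck 1: place P1 (183 kg), 317 kg left
truck 1: place P2 (201 kg), 116 kg left
truck 2: place P3 (196 kg), 304 kg left
truck 2: place P4 (210 kg), 94 kg left
truck 3: place P5 (180 kg), 320 kg left
truck 3: place P6 (204 kg), 116 kg left
truck 4: place P7 (172 kg), 328 kg left
truck 4: place P8 (198 kg), 130 kg left
truck 5: place P9 (195 kg), 305 kg left
5 trucks × 500 kg = 2500 kg; used 1739 kg; unused 761 kg.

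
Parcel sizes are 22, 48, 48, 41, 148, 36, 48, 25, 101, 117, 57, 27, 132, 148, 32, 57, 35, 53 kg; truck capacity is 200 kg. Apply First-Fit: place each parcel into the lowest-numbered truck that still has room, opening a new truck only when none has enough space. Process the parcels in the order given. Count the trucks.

7 trucks

truck 1: place 22 kg, 178 kg left
truck 1: place 48 kg, 130 kg left
truck 1: place 48 kg, 82 kg left
truck 1: place 41 kg, 41 kg left
truck 2: place 148 kg, 52 kg left
truck 1: place 36 kg, 5 kg left
truck 2: place 48 kg, 4 kg left
truck 3: place 25 kg, 175 kg left
truck 3: place 101 kg, 74 kg left
truck 4: place 117 kg, 83 kg left
truck 3: place 57 kg, 17 kg left
truck 4: place 27 kg, 56 kg left
truck 5: place 132 kg, 68 kg left
truck 6: place 148 kg, 52 kg left
truck 4: place 32 kg, 24 kg left
truck 5: place 57 kg, 11 kg left
truck 6: place 35 kg, 17 kg left
truck 7: place 53 kg, 147 kg left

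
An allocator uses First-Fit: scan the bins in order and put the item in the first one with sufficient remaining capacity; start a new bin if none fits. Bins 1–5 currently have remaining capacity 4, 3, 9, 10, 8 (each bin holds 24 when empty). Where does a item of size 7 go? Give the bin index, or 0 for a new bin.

Bins with room: bin 3 (9), bin 4 (10), bin 5 (8).
The first with room is bin 3.

3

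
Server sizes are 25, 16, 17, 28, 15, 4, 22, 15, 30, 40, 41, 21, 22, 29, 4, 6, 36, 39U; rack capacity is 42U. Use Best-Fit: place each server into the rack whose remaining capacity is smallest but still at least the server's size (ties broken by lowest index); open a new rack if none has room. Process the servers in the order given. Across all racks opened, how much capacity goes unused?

94

rack 1: place 25U, 17U left
rack 1: place 16U, 1U left
rack 2: place 17U, 25U left
rack 3: place 28U, 14U left
rack 2: place 15U, 10U left
rack 2: place 4U, 6U left
rack 4: place 22U, 20U left
rack 4: place 15U, 5U left
rack 5: place 30U, 12U left
rack 6: place 40U, 2U left
rack 7: place 41U, 1U left
rack 8: place 21U, 21U left
rack 9: place 22U, 20U left
rack 10: place 29U, 13U left
rack 4: place 4U, 1U left
rack 2: place 6U, 0U left
rack 11: place 36U, 6U left
rack 12: place 39U, 3U left
12 racks × 42U = 504U; used 410U; unused 94U.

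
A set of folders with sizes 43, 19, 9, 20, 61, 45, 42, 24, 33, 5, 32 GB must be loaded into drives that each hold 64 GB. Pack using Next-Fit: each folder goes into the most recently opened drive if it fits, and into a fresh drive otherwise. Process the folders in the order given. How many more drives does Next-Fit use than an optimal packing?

Next-Fit: [43,19] [9,20] [61] [45] [42] [24,33,5] [32] → 7 drives.
Total size 333 GB; any packing needs at least ⌈333/64⌉ = 6 drives.
An optimal packing achieves that bound: [61] [45,19] [43,20] [42,9,5] [33,24] [32] → 6 drives.
Excess: 7 − 6 = 1.

1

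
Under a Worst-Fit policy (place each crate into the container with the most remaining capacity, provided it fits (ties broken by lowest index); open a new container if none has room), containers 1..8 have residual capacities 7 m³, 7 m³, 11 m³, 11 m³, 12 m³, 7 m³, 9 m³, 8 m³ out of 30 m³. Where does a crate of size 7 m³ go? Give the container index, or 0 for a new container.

Containers with room: container 1 (7 m³), container 2 (7 m³), container 3 (11 m³), container 4 (11 m³), container 5 (12 m³), container 6 (7 m³), container 7 (9 m³), container 8 (8 m³).
Most room is container 5 with 12 m³ free.

5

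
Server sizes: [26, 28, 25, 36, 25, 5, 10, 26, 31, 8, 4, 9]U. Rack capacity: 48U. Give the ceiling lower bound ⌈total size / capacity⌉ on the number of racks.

Total size = 26 + 28 + 25 + 36 + 25 + 5 + 10 + 26 + 31 + 8 + 4 + 9 = 233U.
⌈233 / 48⌉ = 5.

5 racks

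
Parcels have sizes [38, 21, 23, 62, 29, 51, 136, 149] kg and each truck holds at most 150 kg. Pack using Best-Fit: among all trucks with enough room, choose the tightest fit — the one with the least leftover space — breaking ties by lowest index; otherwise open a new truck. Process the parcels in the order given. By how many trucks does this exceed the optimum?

0

Best-Fit: [38,21,23,62] [29,51] [136] [149] → 4 trucks.
Total size 509 kg; any packing needs at least ⌈509/150⌉ = 4 trucks.
So 4 is already optimal.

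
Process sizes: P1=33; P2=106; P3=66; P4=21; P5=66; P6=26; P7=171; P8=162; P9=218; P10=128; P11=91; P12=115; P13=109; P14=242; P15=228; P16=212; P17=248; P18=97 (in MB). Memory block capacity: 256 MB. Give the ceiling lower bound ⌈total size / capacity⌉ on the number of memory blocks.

Total size = 33 + 106 + 66 + 21 + 66 + 26 + 171 + 162 + 218 + 128 + 91 + 115 + 109 + 242 + 228 + 212 + 248 + 97 = 2339 MB.
⌈2339 / 256⌉ = 10.

10 memory blocks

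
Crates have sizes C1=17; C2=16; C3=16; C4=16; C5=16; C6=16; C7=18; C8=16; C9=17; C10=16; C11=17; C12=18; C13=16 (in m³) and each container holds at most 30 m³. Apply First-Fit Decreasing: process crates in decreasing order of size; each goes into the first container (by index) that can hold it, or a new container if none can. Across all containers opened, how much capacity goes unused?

175

Sorted descending: 18, 18, 17, 17, 17, 16, 16, 16, 16, 16, 16, 16, 16.
container 1: place 18 m³, 12 m³ left
container 2: place 18 m³, 12 m³ left
container 3: place 17 m³, 13 m³ left
container 4: place 17 m³, 13 m³ left
container 5: place 17 m³, 13 m³ left
container 6: place 16 m³, 14 m³ left
container 7: place 16 m³, 14 m³ left
container 8: place 16 m³, 14 m³ left
container 9: place 16 m³, 14 m³ left
container 10: place 16 m³, 14 m³ left
container 11: place 16 m³, 14 m³ left
container 12: place 16 m³, 14 m³ left
container 13: place 16 m³, 14 m³ left
13 containers × 30 m³ = 390 m³; used 215 m³; unused 175 m³.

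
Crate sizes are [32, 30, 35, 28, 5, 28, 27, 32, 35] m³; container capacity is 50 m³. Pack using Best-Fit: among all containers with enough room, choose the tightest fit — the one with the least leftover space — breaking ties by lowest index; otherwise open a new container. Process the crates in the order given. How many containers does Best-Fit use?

8

container 1: place 32 m³, 18 m³ left
container 2: place 30 m³, 20 m³ left
container 3: place 35 m³, 15 m³ left
container 4: place 28 m³, 22 m³ left
container 3: place 5 m³, 10 m³ left
container 5: place 28 m³, 22 m³ left
container 6: place 27 m³, 23 m³ left
container 7: place 32 m³, 18 m³ left
container 8: place 35 m³, 15 m³ left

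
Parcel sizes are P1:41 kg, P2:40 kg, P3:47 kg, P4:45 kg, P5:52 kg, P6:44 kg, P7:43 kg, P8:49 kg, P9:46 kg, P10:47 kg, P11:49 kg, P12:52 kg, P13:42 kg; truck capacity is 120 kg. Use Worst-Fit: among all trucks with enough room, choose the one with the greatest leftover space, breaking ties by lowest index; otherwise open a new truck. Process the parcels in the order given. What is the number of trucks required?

P1 (41 kg) → truck 1 (remaining 79 kg)
P2 (40 kg) → truck 1 (remaining 39 kg)
P3 (47 kg) → truck 2 (remaining 73 kg)
P4 (45 kg) → truck 2 (remaining 28 kg)
P5 (52 kg) → truck 3 (remaining 68 kg)
P6 (44 kg) → truck 3 (remaining 24 kg)
P7 (43 kg) → truck 4 (remaining 77 kg)
P8 (49 kg) → truck 4 (remaining 28 kg)
P9 (46 kg) → truck 5 (remaining 74 kg)
P10 (47 kg) → truck 5 (remaining 27 kg)
P11 (49 kg) → truck 6 (remaining 71 kg)
P12 (52 kg) → truck 6 (remaining 19 kg)
P13 (42 kg) → truck 7 (remaining 78 kg)
Final trucks: [41,40] [47,45] [52,44] [43,49] [46,47] [49,52] [42].

7 trucks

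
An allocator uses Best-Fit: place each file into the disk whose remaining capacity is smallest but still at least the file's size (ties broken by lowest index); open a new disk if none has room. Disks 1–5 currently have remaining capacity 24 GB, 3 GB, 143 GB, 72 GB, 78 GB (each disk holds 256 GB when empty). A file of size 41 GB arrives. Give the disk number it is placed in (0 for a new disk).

Disks with room: disk 3 (143 GB), disk 4 (72 GB), disk 5 (78 GB).
Tightest fit is disk 4 with 72 GB free.

4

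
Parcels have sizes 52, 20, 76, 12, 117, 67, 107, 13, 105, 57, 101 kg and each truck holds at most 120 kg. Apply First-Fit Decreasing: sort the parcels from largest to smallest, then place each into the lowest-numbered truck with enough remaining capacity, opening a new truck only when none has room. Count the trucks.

Sorted descending: 117, 107, 105, 101, 76, 67, 57, 52, 20, 13, 12.
117 kg → truck 1 (remaining 3 kg)
107 kg → truck 2 (remaining 13 kg)
105 kg → truck 3 (remaining 15 kg)
101 kg → truck 4 (remaining 19 kg)
76 kg → truck 5 (remaining 44 kg)
67 kg → truck 6 (remaining 53 kg)
57 kg → truck 7 (remaining 63 kg)
52 kg → truck 6 (remaining 1 kg)
20 kg → truck 5 (remaining 24 kg)
13 kg → truck 2 (remaining 0 kg)
12 kg → truck 3 (remaining 3 kg)
Final trucks: [117] [107,13] [105,12] [101] [76,20] [67,52] [57].

7 trucks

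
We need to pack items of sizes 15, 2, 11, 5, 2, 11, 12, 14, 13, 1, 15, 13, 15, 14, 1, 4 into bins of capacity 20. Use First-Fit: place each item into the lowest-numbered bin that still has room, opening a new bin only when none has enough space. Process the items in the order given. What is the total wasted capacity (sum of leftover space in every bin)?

52

bin 1: place 15, 5 left
bin 1: place 2, 3 left
bin 2: place 11, 9 left
bin 2: place 5, 4 left
bin 1: place 2, 1 left
bin 3: place 11, 9 left
bin 4: place 12, 8 left
bin 5: place 14, 6 left
bin 6: place 13, 7 left
bin 1: place 1, 0 left
bin 7: place 15, 5 left
bin 8: place 13, 7 left
bin 9: place 15, 5 left
bin 10: place 14, 6 left
bin 2: place 1, 3 left
bin 3: place 4, 5 left
10 bins × 20 = 200; used 148; unused 52.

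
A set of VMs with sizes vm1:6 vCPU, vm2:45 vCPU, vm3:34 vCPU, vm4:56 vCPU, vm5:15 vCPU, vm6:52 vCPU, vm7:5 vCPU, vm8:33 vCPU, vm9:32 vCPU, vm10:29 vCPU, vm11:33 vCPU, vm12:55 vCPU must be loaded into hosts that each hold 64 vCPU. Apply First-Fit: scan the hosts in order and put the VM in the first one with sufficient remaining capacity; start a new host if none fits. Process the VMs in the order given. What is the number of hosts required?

vm1 (6 vCPU) → host 1 (remaining 58 vCPU)
vm2 (45 vCPU) → host 1 (remaining 13 vCPU)
vm3 (34 vCPU) → host 2 (remaining 30 vCPU)
vm4 (56 vCPU) → host 3 (remaining 8 vCPU)
vm5 (15 vCPU) → host 2 (remaining 15 vCPU)
vm6 (52 vCPU) → host 4 (remaining 12 vCPU)
vm7 (5 vCPU) → host 1 (remaining 8 vCPU)
vm8 (33 vCPU) → host 5 (remaining 31 vCPU)
vm9 (32 vCPU) → host 6 (remaining 32 vCPU)
vm10 (29 vCPU) → host 5 (remaining 2 vCPU)
vm11 (33 vCPU) → host 7 (remaining 31 vCPU)
vm12 (55 vCPU) → host 8 (remaining 9 vCPU)

8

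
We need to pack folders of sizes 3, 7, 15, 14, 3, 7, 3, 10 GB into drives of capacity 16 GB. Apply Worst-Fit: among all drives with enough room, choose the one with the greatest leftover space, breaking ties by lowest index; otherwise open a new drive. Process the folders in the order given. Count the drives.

Put 3 GB in drive 1; 13 GB remain.
Put 7 GB in drive 1; 6 GB remain.
Put 15 GB in drive 2; 1 GB remain.
Put 14 GB in drive 3; 2 GB remain.
Put 3 GB in drive 1; 3 GB remain.
Put 7 GB in drive 4; 9 GB remain.
Put 3 GB in drive 4; 6 GB remain.
Put 10 GB in drive 5; 6 GB remain.

5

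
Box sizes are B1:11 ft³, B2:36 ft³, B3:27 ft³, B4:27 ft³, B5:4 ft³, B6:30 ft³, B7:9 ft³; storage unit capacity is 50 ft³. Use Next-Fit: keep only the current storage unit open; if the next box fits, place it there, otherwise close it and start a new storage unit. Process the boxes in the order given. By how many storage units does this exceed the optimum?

Next-Fit: [11,36] [27] [27,4] [30,9] → 4 storage units.
4 boxes exceed 25 ft³ (half the capacity), and no two of those can share a storage unit, so at least 4 storage units are needed.
So 4 is already optimal.

0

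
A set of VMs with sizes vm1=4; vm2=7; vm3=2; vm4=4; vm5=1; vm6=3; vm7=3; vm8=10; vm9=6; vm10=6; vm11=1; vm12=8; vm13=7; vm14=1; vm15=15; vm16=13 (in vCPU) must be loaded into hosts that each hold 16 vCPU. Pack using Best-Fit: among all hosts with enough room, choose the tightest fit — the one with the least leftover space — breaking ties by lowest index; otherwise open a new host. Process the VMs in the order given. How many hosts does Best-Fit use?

vm1 (4 vCPU) → host 1 (remaining 12 vCPU)
vm2 (7 vCPU) → host 1 (remaining 5 vCPU)
vm3 (2 vCPU) → host 1 (remaining 3 vCPU)
vm4 (4 vCPU) → host 2 (remaining 12 vCPU)
vm5 (1 vCPU) → host 1 (remaining 2 vCPU)
vm6 (3 vCPU) → host 2 (remaining 9 vCPU)
vm7 (3 vCPU) → host 2 (remaining 6 vCPU)
vm8 (10 vCPU) → host 3 (remaining 6 vCPU)
vm9 (6 vCPU) → host 2 (remaining 0 vCPU)
vm10 (6 vCPU) → host 3 (remaining 0 vCPU)
vm11 (1 vCPU) → host 1 (remaining 1 vCPU)
vm12 (8 vCPU) → host 4 (remaining 8 vCPU)
vm13 (7 vCPU) → host 4 (remaining 1 vCPU)
vm14 (1 vCPU) → host 1 (remaining 0 vCPU)
vm15 (15 vCPU) → host 5 (remaining 1 vCPU)
vm16 (13 vCPU) → host 6 (remaining 3 vCPU)

6 hosts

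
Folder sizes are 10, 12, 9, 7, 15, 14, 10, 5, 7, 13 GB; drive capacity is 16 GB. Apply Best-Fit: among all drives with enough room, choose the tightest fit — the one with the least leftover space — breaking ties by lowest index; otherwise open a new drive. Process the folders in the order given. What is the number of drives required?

Put 10 GB in drive 1; 6 GB remain.
Put 12 GB in drive 2; 4 GB remain.
Put 9 GB in drive 3; 7 GB remain.
Put 7 GB in drive 3; 0 GB remain.
Put 15 GB in drive 4; 1 GB remain.
Put 14 GB in drive 5; 2 GB remain.
Put 10 GB in drive 6; 6 GB remain.
Put 5 GB in drive 1; 1 GB remain.
Put 7 GB in drive 7; 9 GB remain.
Put 13 GB in drive 8; 3 GB remain.

8 drives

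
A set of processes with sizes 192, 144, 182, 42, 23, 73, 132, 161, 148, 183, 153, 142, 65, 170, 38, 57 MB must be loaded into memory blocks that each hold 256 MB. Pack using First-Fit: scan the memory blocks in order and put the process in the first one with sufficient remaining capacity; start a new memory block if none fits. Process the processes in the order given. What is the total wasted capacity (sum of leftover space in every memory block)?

655

Put 192 MB in memory block 1; 64 MB remain.
Put 144 MB in memory block 2; 112 MB remain.
Put 182 MB in memory block 3; 74 MB remain.
Put 42 MB in memory block 1; 22 MB remain.
Put 23 MB in memory block 2; 89 MB remain.
Put 73 MB in memory block 2; 16 MB remain.
Put 132 MB in memory block 4; 124 MB remain.
Put 161 MB in memory block 5; 95 MB remain.
Put 148 MB in memory block 6; 108 MB remain.
Put 183 MB in memory block 7; 73 MB remain.
Put 153 MB in memory block 8; 103 MB remain.
Put 142 MB in memory block 9; 114 MB remain.
Put 65 MB in memory block 3; 9 MB remain.
Put 170 MB in memory block 10; 86 MB remain.
Put 38 MB in memory block 4; 86 MB remain.
Put 57 MB in memory block 4; 29 MB remain.
10 memory blocks × 256 MB = 2560 MB; used 1905 MB; unused 655 MB.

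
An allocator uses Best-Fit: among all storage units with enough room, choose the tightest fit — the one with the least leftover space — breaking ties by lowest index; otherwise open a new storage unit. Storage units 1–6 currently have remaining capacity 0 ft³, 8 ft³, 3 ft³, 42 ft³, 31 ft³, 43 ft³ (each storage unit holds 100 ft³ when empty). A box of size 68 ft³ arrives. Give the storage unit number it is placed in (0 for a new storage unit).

No storage unit has ≥ 68 ft³ free, so a new storage unit is opened.

0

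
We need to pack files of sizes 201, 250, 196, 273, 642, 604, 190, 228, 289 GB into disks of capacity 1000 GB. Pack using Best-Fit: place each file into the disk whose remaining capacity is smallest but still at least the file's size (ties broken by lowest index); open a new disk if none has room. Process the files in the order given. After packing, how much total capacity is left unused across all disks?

1127

disk 1: place 201 GB, 799 GB left
disk 1: place 250 GB, 549 GB left
disk 1: place 196 GB, 353 GB left
disk 1: place 273 GB, 80 GB left
disk 2: place 642 GB, 358 GB left
disk 3: place 604 GB, 396 GB left
disk 2: place 190 GB, 168 GB left
disk 3: place 228 GB, 168 GB left
disk 4: place 289 GB, 711 GB left
4 disks × 1000 GB = 4000 GB; used 2873 GB; unused 1127 GB.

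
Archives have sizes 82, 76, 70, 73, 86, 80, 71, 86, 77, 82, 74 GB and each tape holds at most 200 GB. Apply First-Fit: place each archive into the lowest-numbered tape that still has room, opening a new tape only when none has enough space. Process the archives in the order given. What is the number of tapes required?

6 tapes

Put 82 GB in tape 1; 118 GB remain.
Put 76 GB in tape 1; 42 GB remain.
Put 70 GB in tape 2; 130 GB remain.
Put 73 GB in tape 2; 57 GB remain.
Put 86 GB in tape 3; 114 GB remain.
Put 80 GB in tape 3; 34 GB remain.
Put 71 GB in tape 4; 129 GB remain.
Put 86 GB in tape 4; 43 GB remain.
Put 77 GB in tape 5; 123 GB remain.
Put 82 GB in tape 5; 41 GB remain.
Put 74 GB in tape 6; 126 GB remain.
Final tapes: [82,76] [70,73] [86,80] [71,86] [77,82] [74].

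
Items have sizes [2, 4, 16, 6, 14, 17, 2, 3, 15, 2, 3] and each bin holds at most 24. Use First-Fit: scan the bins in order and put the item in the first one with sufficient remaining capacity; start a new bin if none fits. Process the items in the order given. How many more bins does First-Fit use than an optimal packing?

0

First-Fit: [2,4,16,2] [6,14,3] [17,2,3] [15] → 4 bins.
Total size 84; any packing needs at least ⌈84/24⌉ = 4 bins.
So 4 is already optimal.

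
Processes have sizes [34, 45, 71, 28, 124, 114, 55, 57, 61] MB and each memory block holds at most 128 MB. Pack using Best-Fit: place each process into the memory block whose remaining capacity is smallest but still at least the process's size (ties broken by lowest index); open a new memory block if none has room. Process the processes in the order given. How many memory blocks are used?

Put 34 MB in memory block 1; 94 MB remain.
Put 45 MB in memory block 1; 49 MB remain.
Put 71 MB in memory block 2; 57 MB remain.
Put 28 MB in memory block 1; 21 MB remain.
Put 124 MB in memory block 3; 4 MB remain.
Put 114 MB in memory block 4; 14 MB remain.
Put 55 MB in memory block 2; 2 MB remain.
Put 57 MB in memory block 5; 71 MB remain.
Put 61 MB in memory block 5; 10 MB remain.
Final memory blocks: [34,45,28] [71,55] [124] [114] [57,61].

5 memory blocks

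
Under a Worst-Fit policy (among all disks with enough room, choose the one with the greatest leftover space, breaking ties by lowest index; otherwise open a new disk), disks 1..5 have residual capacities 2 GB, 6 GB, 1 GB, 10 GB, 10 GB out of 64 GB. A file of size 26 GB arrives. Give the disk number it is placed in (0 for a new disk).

0

No disk has ≥ 26 GB free, so a new disk is opened.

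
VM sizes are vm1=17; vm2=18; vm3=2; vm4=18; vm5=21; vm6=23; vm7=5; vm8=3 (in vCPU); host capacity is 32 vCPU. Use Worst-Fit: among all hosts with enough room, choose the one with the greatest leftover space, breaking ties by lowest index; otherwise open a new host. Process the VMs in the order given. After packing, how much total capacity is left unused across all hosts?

53

Put vm1 (17 vCPU) in host 1; 15 vCPU remain.
Put vm2 (18 vCPU) in host 2; 14 vCPU remain.
Put vm3 (2 vCPU) in host 1; 13 vCPU remain.
Put vm4 (18 vCPU) in host 3; 14 vCPU remain.
Put vm5 (21 vCPU) in host 4; 11 vCPU remain.
Put vm6 (23 vCPU) in host 5; 9 vCPU remain.
Put vm7 (5 vCPU) in host 2; 9 vCPU remain.
Put vm8 (3 vCPU) in host 3; 11 vCPU remain.
5 hosts × 32 vCPU = 160 vCPU; used 107 vCPU; unused 53 vCPU.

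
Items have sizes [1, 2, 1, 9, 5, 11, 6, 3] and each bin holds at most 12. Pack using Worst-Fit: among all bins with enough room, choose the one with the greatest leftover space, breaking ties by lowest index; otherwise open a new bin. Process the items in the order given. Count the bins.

4 bins

bin 1: place 1, 11 left
bin 1: place 2, 9 left
bin 1: place 1, 8 left
bin 2: place 9, 3 left
bin 1: place 5, 3 left
bin 3: place 11, 1 left
bin 4: place 6, 6 left
bin 4: place 3, 3 left
Final bins: [1,2,1,5] [9] [11] [6,3].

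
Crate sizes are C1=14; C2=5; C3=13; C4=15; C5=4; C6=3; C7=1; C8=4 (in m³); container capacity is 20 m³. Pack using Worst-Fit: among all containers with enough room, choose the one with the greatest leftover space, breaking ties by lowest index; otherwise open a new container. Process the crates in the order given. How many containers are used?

4

Put C1 (14 m³) in container 1; 6 m³ remain.
Put C2 (5 m³) in container 1; 1 m³ remain.
Put C3 (13 m³) in container 2; 7 m³ remain.
Put C4 (15 m³) in container 3; 5 m³ remain.
Put C5 (4 m³) in container 2; 3 m³ remain.
Put C6 (3 m³) in container 3; 2 m³ remain.
Put C7 (1 m³) in container 2; 2 m³ remain.
Put C8 (4 m³) in container 4; 16 m³ remain.
Final containers: [14,5] [13,4,1] [15,3] [4].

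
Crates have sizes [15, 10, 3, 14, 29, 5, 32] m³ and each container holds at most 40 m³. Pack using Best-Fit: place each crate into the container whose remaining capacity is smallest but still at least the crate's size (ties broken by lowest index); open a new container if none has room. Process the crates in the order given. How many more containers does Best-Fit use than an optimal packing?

1

Best-Fit: [15,10,3] [14] [29,5] [32] → 4 containers.
Total size 108 m³; any packing needs at least ⌈108/40⌉ = 3 containers.
An optimal packing achieves that bound: [32,5,3] [29,10] [15,14] → 3 containers.
Excess: 4 − 3 = 1.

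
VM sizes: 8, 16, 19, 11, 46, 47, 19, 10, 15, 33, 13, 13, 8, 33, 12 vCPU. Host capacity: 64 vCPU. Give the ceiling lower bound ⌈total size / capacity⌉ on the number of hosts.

Total size = 8 + 16 + 19 + 11 + 46 + 47 + 19 + 10 + 15 + 33 + 13 + 13 + 8 + 33 + 12 = 303 vCPU.
⌈303 / 64⌉ = 5.

5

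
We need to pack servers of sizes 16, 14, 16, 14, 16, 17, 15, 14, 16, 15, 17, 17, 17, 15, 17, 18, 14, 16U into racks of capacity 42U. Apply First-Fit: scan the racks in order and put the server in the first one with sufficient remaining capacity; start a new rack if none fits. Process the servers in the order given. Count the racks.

Put 16U in rack 1; 26U remain.
Put 14U in rack 1; 12U remain.
Put 16U in rack 2; 26U remain.
Put 14U in rack 2; 12U remain.
Put 16U in rack 3; 26U remain.
Put 17U in rack 3; 9U remain.
Put 15U in rack 4; 27U remain.
Put 14U in rack 4; 13U remain.
Put 16U in rack 5; 26U remain.
Put 15U in rack 5; 11U remain.
Put 17U in rack 6; 25U remain.
Put 17U in rack 6; 8U remain.
Put 17U in rack 7; 25U remain.
Put 15U in rack 7; 10U remain.
Put 17U in rack 8; 25U remain.
Put 18U in rack 8; 7U remain.
Put 14U in rack 9; 28U remain.
Put 16U in rack 9; 12U remain.
Final racks: [16,14] [16,14] [16,17] [15,14] [16,15] [17,17] [17,15] [17,18] [14,16].

9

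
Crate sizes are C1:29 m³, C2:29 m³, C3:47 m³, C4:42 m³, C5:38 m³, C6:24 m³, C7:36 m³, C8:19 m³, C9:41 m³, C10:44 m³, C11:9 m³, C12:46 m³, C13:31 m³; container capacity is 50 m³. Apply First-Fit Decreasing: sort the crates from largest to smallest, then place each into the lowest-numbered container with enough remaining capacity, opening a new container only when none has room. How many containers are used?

Sorted descending: 47, 46, 44, 42, 41, 38, 36, 31, 29, 29, 24, 19, 9.
Put 47 m³ in container 1; 3 m³ remain.
Put 46 m³ in container 2; 4 m³ remain.
Put 44 m³ in container 3; 6 m³ remain.
Put 42 m³ in container 4; 8 m³ remain.
Put 41 m³ in container 5; 9 m³ remain.
Put 38 m³ in container 6; 12 m³ remain.
Put 36 m³ in container 7; 14 m³ remain.
Put 31 m³ in container 8; 19 m³ remain.
Put 29 m³ in container 9; 21 m³ remain.
Put 29 m³ in container 10; 21 m³ remain.
Put 24 m³ in container 11; 26 m³ remain.
Put 19 m³ in container 8; 0 m³ remain.
Put 9 m³ in container 5; 0 m³ remain.

11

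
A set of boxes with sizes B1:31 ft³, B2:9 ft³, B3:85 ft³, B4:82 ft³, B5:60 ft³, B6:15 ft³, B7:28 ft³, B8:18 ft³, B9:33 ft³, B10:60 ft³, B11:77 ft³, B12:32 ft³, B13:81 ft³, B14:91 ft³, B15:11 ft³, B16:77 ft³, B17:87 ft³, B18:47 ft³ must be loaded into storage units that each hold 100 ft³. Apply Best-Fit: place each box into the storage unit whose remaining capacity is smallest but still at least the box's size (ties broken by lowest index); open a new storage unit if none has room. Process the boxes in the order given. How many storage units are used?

11 storage units

storage unit 1: place B1 (31 ft³), 69 ft³ left
storage unit 1: place B2 (9 ft³), 60 ft³ left
storage unit 2: place B3 (85 ft³), 15 ft³ left
storage unit 3: place B4 (82 ft³), 18 ft³ left
storage unit 1: place B5 (60 ft³), 0 ft³ left
storage unit 2: place B6 (15 ft³), 0 ft³ left
storage unit 4: place B7 (28 ft³), 72 ft³ left
storage unit 3: place B8 (18 ft³), 0 ft³ left
storage unit 4: place B9 (33 ft³), 39 ft³ left
storage unit 5: place B10 (60 ft³), 40 ft³ left
storage unit 6: place B11 (77 ft³), 23 ft³ left
storage unit 4: place B12 (32 ft³), 7 ft³ left
storage unit 7: place B13 (81 ft³), 19 ft³ left
storage unit 8: place B14 (91 ft³), 9 ft³ left
storage unit 7: place B15 (11 ft³), 8 ft³ left
storage unit 9: place B16 (77 ft³), 23 ft³ left
storage unit 10: place B17 (87 ft³), 13 ft³ left
storage unit 11: place B18 (47 ft³), 53 ft³ left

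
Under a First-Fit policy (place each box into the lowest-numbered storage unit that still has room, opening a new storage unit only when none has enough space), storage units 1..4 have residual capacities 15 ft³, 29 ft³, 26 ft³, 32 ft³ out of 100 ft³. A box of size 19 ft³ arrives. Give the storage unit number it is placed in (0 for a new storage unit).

2

Storage units with room: storage unit 2 (29 ft³), storage unit 3 (26 ft³), storage unit 4 (32 ft³).
The first with room is storage unit 2.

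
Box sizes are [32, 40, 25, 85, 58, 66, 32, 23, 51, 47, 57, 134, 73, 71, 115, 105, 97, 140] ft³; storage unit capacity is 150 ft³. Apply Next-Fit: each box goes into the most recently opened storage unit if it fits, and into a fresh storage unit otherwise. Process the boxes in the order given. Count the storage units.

11

Put 32 ft³ in storage unit 1; 118 ft³ remain.
Put 40 ft³ in storage unit 1; 78 ft³ remain.
Put 25 ft³ in storage unit 1; 53 ft³ remain.
Put 85 ft³ in storage unit 2; 65 ft³ remain.
Put 58 ft³ in storage unit 2; 7 ft³ remain.
Put 66 ft³ in storage unit 3; 84 ft³ remain.
Put 32 ft³ in storage unit 3; 52 ft³ remain.
Put 23 ft³ in storage unit 3; 29 ft³ remain.
Put 51 ft³ in storage unit 4; 99 ft³ remain.
Put 47 ft³ in storage unit 4; 52 ft³ remain.
Put 57 ft³ in storage unit 5; 93 ft³ remain.
Put 134 ft³ in storage unit 6; 16 ft³ remain.
Put 73 ft³ in storage unit 7; 77 ft³ remain.
Put 71 ft³ in storage unit 7; 6 ft³ remain.
Put 115 ft³ in storage unit 8; 35 ft³ remain.
Put 105 ft³ in storage unit 9; 45 ft³ remain.
Put 97 ft³ in storage unit 10; 53 ft³ remain.
Put 140 ft³ in storage unit 11; 10 ft³ remain.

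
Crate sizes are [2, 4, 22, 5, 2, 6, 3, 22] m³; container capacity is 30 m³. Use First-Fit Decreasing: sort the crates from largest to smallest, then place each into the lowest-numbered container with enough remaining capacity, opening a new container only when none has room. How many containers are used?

Sorted descending: 22, 22, 6, 5, 4, 3, 2, 2.
22 m³ → container 1 (remaining 8 m³)
22 m³ → container 2 (remaining 8 m³)
6 m³ → container 1 (remaining 2 m³)
5 m³ → container 2 (remaining 3 m³)
4 m³ → container 3 (remaining 26 m³)
3 m³ → container 2 (remaining 0 m³)
2 m³ → container 1 (remaining 0 m³)
2 m³ → container 3 (remaining 24 m³)

3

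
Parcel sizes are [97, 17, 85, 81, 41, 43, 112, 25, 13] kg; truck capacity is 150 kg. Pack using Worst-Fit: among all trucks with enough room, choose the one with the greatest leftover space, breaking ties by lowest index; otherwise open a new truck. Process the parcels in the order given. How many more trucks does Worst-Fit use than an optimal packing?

0

Worst-Fit: [97,17,13] [85,43] [81,41] [112,25] → 4 trucks.
Total size 514 kg; any packing needs at least ⌈514/150⌉ = 4 trucks.
So 4 is already optimal.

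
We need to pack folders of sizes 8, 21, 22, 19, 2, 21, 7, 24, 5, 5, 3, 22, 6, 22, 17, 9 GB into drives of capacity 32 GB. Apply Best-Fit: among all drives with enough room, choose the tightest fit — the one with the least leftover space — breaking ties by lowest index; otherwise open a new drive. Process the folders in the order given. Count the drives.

Put 8 GB in drive 1; 24 GB remain.
Put 21 GB in drive 1; 3 GB remain.
Put 22 GB in drive 2; 10 GB remain.
Put 19 GB in drive 3; 13 GB remain.
Put 2 GB in drive 1; 1 GB remain.
Put 21 GB in drive 4; 11 GB remain.
Put 7 GB in drive 2; 3 GB remain.
Put 24 GB in drive 5; 8 GB remain.
Put 5 GB in drive 5; 3 GB remain.
Put 5 GB in drive 4; 6 GB remain.
Put 3 GB in drive 2; 0 GB remain.
Put 22 GB in drive 6; 10 GB remain.
Put 6 GB in drive 4; 0 GB remain.
Put 22 GB in drive 7; 10 GB remain.
Put 17 GB in drive 8; 15 GB remain.
Put 9 GB in drive 6; 1 GB remain.
Final drives: [8,21,2] [22,7,3] [19] [21,5,6] [24,5] [22,9] [22] [17].

8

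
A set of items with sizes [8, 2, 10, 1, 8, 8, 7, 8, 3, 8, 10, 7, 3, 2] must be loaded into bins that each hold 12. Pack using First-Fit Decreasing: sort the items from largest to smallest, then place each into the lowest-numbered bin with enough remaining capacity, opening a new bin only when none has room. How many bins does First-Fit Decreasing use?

9

Sorted descending: 10, 10, 8, 8, 8, 8, 8, 7, 7, 3, 3, 2, 2, 1.
bin 1: place 10, 2 left
bin 2: place 10, 2 left
bin 3: place 8, 4 left
bin 4: place 8, 4 left
bin 5: place 8, 4 left
bin 6: place 8, 4 left
bin 7: place 8, 4 left
bin 8: place 7, 5 left
bin 9: place 7, 5 left
bin 3: place 3, 1 left
bin 4: place 3, 1 left
bin 1: place 2, 0 left
bin 2: place 2, 0 left
bin 3: place 1, 0 left
Final bins: [10,2] [10,2] [8,3,1] [8,3] [8] [8] [8] [7] [7].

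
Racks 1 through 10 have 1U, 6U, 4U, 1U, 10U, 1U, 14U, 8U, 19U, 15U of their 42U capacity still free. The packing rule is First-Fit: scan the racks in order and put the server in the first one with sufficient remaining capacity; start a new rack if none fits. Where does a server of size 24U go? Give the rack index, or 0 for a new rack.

No rack has ≥ 24U free, so a new rack is opened.

0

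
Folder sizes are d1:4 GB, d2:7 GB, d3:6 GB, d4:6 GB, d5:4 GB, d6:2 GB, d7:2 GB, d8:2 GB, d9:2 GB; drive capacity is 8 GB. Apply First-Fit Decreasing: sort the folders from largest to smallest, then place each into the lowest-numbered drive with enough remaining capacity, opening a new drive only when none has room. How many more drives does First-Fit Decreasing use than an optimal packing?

0

First-Fit Decreasing: [7] [6,2] [6,2] [4,4] [2,2] → 5 drives.
Total size 35 GB; any packing needs at least ⌈35/8⌉ = 5 drives.
So 5 is already optimal.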